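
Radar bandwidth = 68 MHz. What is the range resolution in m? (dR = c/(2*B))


dR = 3e8 / (2 * 68000000.0) = 2.21 m

2.21 m


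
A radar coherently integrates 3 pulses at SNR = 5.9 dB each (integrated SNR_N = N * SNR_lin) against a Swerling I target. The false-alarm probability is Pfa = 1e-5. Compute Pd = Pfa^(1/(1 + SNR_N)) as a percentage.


SNR_lin = 10^(5.9/10) = 3.89045
SNR_N = 3 * 3.89045 = 11.67135
1/(1 + SNR_N) = 1/12.67135 = 0.0789182
Pd = (1e-5)^0.0789182 = 0.4031
Pd = 40.3%

40.3%


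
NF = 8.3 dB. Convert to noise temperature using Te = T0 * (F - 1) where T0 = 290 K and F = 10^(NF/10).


NF_lin = 10^(8.3/10) = 6.76083
Te = 290 * (6.76083 - 1) = 1670.6 K

1670.6 K


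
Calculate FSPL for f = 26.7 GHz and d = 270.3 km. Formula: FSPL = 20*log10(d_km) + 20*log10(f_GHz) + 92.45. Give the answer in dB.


20*log10(270.3) = 48.64
20*log10(26.7) = 28.53
FSPL = 169.6 dB

169.6 dB


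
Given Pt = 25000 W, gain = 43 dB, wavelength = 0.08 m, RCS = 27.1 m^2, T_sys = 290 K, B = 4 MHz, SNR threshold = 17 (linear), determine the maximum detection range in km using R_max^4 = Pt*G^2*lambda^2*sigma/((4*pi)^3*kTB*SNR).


G_lin = 10^(43/10) = 19952.62315
R^4 = 25000 * 19952.62315^2 * 0.08^2 * 27.1 / ((4*pi)^3 * 1.38e-23 * 290 * 4000000.0 * 17)
R^4 = 3.19649e21 m^4
R_max = (3.19649e21)^(1/4) = 237776.2 m = 237.8 km

237.8 km


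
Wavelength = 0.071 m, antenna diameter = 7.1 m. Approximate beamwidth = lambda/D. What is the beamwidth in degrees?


BW_rad = 0.071 / 7.1 = 0.01
BW_deg = 0.57 degrees

0.57 degrees


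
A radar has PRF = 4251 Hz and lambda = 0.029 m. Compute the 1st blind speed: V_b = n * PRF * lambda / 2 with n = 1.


V_blind = 1 * 4251 * 0.029 / 2 = 61.6 m/s

61.6 m/s


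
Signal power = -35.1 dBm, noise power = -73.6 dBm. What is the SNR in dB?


SNR = -35.1 - (-73.6) = 38.5 dB

38.5 dB


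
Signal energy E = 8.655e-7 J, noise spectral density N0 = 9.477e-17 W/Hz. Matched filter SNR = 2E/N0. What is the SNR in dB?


SNR_lin = 2 * 8.655e-7 / 9.477e-17 = 1.827e10
SNR_dB = 10*log10(1.827e10) = 102.6 dB

102.6 dB


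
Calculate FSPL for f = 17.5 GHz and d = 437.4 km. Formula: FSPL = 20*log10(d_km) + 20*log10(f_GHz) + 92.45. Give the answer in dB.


20*log10(437.4) = 52.82
20*log10(17.5) = 24.86
FSPL = 170.1 dB

170.1 dB


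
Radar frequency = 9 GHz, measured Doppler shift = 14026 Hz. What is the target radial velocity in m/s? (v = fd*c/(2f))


v = 14026 * 3e8 / (2 * 9000000000.0) = 233.8 m/s

233.8 m/s


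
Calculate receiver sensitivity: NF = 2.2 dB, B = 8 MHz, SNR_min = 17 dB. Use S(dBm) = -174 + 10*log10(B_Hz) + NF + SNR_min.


10*log10(8000000.0) = 69.03
S = -174 + 69.03 + 2.2 + 17 = -85.8 dBm

-85.8 dBm


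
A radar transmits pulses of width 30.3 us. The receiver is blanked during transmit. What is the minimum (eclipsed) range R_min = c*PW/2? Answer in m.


R_min = 3e8 * 30.3e-6 / 2 = 4545.0 m

4545.0 m


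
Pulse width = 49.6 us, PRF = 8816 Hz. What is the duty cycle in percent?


DC = 49.6e-6 * 8816 * 100 = 43.73%

43.73%


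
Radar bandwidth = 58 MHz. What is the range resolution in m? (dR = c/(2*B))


dR = 3e8 / (2 * 58000000.0) = 2.59 m

2.59 m


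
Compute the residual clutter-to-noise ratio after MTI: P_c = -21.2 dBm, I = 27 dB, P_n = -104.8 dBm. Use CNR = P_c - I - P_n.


CNR = -21.2 - 27 - (-104.8) = 56.6 dB

56.6 dB


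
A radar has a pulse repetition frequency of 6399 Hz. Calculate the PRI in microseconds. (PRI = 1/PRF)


PRI = 1/6399 = 0.0001562744 s = 156.3 us

156.3 us


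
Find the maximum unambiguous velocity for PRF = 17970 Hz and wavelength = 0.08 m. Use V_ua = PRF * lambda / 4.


V_ua = 17970 * 0.08 / 4 = 359.4 m/s

359.4 m/s


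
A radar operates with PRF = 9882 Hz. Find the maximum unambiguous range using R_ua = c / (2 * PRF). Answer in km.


R_ua = 3e8 / (2 * 9882) = 15179.1 m = 15.2 km

15.2 km


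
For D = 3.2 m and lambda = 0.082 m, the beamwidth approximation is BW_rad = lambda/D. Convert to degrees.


BW_rad = 0.082 / 3.2 = 0.025625
BW_deg = 1.47 degrees

1.47 degrees


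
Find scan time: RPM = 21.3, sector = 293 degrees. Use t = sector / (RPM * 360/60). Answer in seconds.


t = 293 / (21.3 * 360) * 60 = 2.29 s

2.29 s


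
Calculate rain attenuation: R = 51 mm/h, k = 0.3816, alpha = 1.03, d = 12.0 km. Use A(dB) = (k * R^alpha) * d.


gamma = 0.3816 * 51^1.03 = 21.89806 dB/km
A = 21.89806 * 12.0 = 262.78 dB

262.78 dB


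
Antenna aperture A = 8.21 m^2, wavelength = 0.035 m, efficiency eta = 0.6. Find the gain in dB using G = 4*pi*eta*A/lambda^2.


G_linear = 4*pi*0.6*8.21/0.035^2 = 50532.2
G_dB = 10*log10(50532.2) = 47.0 dB

47.0 dB


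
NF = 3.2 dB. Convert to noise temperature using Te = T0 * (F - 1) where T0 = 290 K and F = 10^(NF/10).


NF_lin = 10^(3.2/10) = 2.089296
Te = 290 * (2.089296 - 1) = 315.9 K

315.9 K


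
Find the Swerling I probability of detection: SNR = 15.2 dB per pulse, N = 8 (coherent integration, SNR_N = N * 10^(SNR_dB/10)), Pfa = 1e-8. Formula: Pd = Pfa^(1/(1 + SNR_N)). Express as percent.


SNR_lin = 10^(15.2/10) = 33.11311
SNR_N = 8 * 33.11311 = 264.90488
1/(1 + SNR_N) = 1/265.90488 = 0.0037607
Pd = (1e-8)^0.0037607 = 0.93307
Pd = 93.3%

93.3%


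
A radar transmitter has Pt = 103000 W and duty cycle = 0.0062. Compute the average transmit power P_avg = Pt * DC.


P_avg = 103000 * 0.0062 = 638.6 W

638.6 W


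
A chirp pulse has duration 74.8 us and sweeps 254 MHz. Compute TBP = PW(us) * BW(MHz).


TBP = 74.8 * 254 = 18999.2

18999.2


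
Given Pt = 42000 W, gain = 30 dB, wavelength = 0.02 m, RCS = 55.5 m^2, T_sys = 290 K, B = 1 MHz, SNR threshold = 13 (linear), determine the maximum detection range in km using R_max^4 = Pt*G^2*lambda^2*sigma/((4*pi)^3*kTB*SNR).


G_lin = 10^(30/10) = 1000.0
R^4 = 42000 * 1000.0^2 * 0.02^2 * 55.5 / ((4*pi)^3 * 1.38e-23 * 290 * 1000000.0 * 13)
R^4 = 9.03134e18 m^4
R_max = (9.03134e18)^(1/4) = 54819.9 m = 54.8 km

54.8 km


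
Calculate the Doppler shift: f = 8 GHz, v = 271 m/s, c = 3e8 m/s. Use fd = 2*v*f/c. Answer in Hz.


fd = 2 * 271 * 8000000000.0 / 3e8 = 14453.3 Hz

14453.3 Hz


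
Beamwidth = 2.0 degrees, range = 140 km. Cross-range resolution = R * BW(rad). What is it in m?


BW_rad = 0.034906585
CR = 140000 * 0.034906585 = 4886.9 m

4886.9 m


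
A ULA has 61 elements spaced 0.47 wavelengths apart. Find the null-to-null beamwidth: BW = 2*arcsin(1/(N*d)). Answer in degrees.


1/(N*d) = 1/(61*0.47) = 0.03488
BW = 2*arcsin(0.03488) = 4.0 degrees

4.0 degrees


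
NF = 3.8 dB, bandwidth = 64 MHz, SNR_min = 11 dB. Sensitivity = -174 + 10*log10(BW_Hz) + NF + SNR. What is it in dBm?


10*log10(64000000.0) = 78.06
S = -174 + 78.06 + 3.8 + 11 = -81.1 dBm

-81.1 dBm


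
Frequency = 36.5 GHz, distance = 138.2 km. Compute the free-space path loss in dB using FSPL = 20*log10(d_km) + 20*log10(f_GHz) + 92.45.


20*log10(138.2) = 42.81
20*log10(36.5) = 31.25
FSPL = 166.5 dB

166.5 dB


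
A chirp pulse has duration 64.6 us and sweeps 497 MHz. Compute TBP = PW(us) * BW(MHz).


TBP = 64.6 * 497 = 32106.2

32106.2


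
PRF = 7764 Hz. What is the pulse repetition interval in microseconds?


PRI = 1/7764 = 0.0001287996 s = 128.8 us

128.8 us


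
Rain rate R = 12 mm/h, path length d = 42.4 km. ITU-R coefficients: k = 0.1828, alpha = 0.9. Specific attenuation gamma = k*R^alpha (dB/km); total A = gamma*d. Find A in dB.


gamma = 0.1828 * 12^0.9 = 1.710958 dB/km
A = 1.710958 * 42.4 = 72.54 dB

72.54 dB


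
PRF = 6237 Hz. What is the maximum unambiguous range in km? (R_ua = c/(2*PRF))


R_ua = 3e8 / (2 * 6237) = 24050.0 m = 24.1 km

24.1 km


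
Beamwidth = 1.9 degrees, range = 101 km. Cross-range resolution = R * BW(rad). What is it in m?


BW_rad = 0.033161256
CR = 101000 * 0.033161256 = 3349.3 m

3349.3 m


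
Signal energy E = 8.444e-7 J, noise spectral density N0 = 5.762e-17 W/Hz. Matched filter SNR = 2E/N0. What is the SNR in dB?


SNR_lin = 2 * 8.444e-7 / 5.762e-17 = 2.931e10
SNR_dB = 10*log10(2.931e10) = 104.7 dB

104.7 dB


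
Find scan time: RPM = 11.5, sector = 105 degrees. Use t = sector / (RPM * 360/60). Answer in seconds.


t = 105 / (11.5 * 360) * 60 = 1.52 s

1.52 s


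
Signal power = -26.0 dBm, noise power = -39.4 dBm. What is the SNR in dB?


SNR = -26.0 - (-39.4) = 13.4 dB

13.4 dB


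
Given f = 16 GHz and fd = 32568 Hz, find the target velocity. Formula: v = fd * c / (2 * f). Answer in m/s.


v = 32568 * 3e8 / (2 * 16000000000.0) = 305.3 m/s

305.3 m/s


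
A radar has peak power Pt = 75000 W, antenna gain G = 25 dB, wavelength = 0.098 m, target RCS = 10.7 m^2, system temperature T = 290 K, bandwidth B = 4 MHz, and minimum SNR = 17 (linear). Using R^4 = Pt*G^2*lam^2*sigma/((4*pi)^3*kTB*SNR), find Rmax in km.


G_lin = 10^(25/10) = 316.227766
R^4 = 75000 * 316.227766^2 * 0.098^2 * 10.7 / ((4*pi)^3 * 1.38e-23 * 290 * 4000000.0 * 17)
R^4 = 1.42719e18 m^4
R_max = (1.42719e18)^(1/4) = 34563.7 m = 34.6 km

34.6 km


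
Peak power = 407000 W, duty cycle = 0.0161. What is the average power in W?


P_avg = 407000 * 0.0161 = 6552.7 W

6552.7 W


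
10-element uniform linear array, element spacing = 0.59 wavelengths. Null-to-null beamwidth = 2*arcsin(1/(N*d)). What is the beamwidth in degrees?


1/(N*d) = 1/(10*0.59) = 0.169492
BW = 2*arcsin(0.169492) = 19.5 degrees

19.5 degrees


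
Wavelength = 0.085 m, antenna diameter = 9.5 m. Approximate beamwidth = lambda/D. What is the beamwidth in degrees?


BW_rad = 0.085 / 9.5 = 0.008947
BW_deg = 0.51 degrees

0.51 degrees


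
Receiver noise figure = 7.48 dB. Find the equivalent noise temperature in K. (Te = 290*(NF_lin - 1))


NF_lin = 10^(7.48/10) = 5.597576
Te = 290 * (5.597576 - 1) = 1333.3 K

1333.3 K


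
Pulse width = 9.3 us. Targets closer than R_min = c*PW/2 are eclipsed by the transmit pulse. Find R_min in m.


R_min = 3e8 * 9.3e-6 / 2 = 1395.0 m

1395.0 m


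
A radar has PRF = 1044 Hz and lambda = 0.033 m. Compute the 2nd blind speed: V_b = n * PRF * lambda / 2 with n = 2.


V_blind = 2 * 1044 * 0.033 / 2 = 34.5 m/s

34.5 m/s


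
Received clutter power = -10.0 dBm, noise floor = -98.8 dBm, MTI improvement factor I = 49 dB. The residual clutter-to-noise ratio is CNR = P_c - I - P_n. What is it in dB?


CNR = -10.0 - 49 - (-98.8) = 39.8 dB

39.8 dB


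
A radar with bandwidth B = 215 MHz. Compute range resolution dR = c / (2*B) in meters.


dR = 3e8 / (2 * 215000000.0) = 0.7 m

0.7 m


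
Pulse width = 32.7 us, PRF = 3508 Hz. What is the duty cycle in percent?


DC = 32.7e-6 * 3508 * 100 = 11.47%

11.47%


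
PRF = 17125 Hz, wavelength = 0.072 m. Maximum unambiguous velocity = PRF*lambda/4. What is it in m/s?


V_ua = 17125 * 0.072 / 4 = 308.3 m/s

308.3 m/s


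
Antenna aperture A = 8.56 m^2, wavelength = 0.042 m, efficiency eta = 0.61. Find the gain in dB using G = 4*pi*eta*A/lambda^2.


G_linear = 4*pi*0.61*8.56/0.042^2 = 37197.6
G_dB = 10*log10(37197.6) = 45.7 dB

45.7 dB


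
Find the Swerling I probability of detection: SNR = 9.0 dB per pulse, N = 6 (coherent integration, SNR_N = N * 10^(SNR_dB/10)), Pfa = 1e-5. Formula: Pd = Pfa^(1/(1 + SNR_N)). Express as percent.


SNR_lin = 10^(9.0/10) = 7.94328
SNR_N = 6 * 7.94328 = 47.65968
1/(1 + SNR_N) = 1/48.65968 = 0.0205509
Pd = (1e-5)^0.0205509 = 0.78931
Pd = 78.9%

78.9%


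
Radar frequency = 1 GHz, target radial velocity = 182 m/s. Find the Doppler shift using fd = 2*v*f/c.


fd = 2 * 182 * 1000000000.0 / 3e8 = 1213.3 Hz

1213.3 Hz


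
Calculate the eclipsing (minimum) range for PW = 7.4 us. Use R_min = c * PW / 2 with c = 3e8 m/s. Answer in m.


R_min = 3e8 * 7.4e-6 / 2 = 1110.0 m

1110.0 m


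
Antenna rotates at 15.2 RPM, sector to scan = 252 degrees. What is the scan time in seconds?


t = 252 / (15.2 * 360) * 60 = 2.76 s

2.76 s


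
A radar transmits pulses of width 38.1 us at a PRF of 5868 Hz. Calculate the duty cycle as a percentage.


DC = 38.1e-6 * 5868 * 100 = 22.36%

22.36%


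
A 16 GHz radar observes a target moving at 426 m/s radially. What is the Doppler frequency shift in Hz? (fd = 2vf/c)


fd = 2 * 426 * 16000000000.0 / 3e8 = 45440.0 Hz

45440.0 Hz


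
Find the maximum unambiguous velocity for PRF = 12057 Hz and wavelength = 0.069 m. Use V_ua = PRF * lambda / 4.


V_ua = 12057 * 0.069 / 4 = 208.0 m/s

208.0 m/s


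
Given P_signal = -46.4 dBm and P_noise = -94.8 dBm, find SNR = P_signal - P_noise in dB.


SNR = -46.4 - (-94.8) = 48.4 dB

48.4 dB


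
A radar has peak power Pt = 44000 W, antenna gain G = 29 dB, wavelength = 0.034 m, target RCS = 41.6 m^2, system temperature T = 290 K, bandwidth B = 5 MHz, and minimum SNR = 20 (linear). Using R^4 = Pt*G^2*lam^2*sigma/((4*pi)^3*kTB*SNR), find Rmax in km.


G_lin = 10^(29/10) = 794.328235
R^4 = 44000 * 794.328235^2 * 0.034^2 * 41.6 / ((4*pi)^3 * 1.38e-23 * 290 * 5000000.0 * 20)
R^4 = 1.68111e18 m^4
R_max = (1.68111e18)^(1/4) = 36008.0 m = 36.0 km

36.0 km


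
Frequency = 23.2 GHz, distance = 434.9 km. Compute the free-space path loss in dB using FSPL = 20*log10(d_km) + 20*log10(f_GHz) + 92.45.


20*log10(434.9) = 52.77
20*log10(23.2) = 27.31
FSPL = 172.5 dB

172.5 dB


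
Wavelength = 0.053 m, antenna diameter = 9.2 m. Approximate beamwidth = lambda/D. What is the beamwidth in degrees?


BW_rad = 0.053 / 9.2 = 0.005761
BW_deg = 0.33 degrees

0.33 degrees


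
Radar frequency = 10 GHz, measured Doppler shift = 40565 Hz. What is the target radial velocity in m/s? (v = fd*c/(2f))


v = 40565 * 3e8 / (2 * 10000000000.0) = 608.5 m/s

608.5 m/s


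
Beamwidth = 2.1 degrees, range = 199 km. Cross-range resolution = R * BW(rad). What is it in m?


BW_rad = 0.036651914
CR = 199000 * 0.036651914 = 7293.7 m

7293.7 m


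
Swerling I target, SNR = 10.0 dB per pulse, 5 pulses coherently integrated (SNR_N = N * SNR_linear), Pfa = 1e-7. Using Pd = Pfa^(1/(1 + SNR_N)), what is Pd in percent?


SNR_lin = 10^(10.0/10) = 10.0
SNR_N = 5 * 10.0 = 50.0
1/(1 + SNR_N) = 1/51.0 = 0.0196078
Pd = (1e-7)^0.0196078 = 0.72903
Pd = 72.9%

72.9%


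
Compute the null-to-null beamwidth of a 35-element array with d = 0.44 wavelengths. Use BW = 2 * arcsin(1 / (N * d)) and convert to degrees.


1/(N*d) = 1/(35*0.44) = 0.064935
BW = 2*arcsin(0.064935) = 7.4 degrees

7.4 degrees


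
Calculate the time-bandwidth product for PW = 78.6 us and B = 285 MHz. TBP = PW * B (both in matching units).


TBP = 78.6 * 285 = 22401.0

22401.0


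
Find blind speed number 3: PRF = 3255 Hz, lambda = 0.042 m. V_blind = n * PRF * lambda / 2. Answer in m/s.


V_blind = 3 * 3255 * 0.042 / 2 = 205.1 m/s

205.1 m/s


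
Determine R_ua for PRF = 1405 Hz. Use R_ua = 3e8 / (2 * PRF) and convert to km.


R_ua = 3e8 / (2 * 1405) = 106761.6 m = 106.8 km

106.8 km


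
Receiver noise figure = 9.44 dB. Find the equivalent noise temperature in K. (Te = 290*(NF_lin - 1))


NF_lin = 10^(9.44/10) = 8.790225
Te = 290 * (8.790225 - 1) = 2259.2 K

2259.2 K


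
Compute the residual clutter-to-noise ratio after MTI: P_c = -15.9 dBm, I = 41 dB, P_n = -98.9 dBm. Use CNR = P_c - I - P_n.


CNR = -15.9 - 41 - (-98.9) = 42.0 dB

42.0 dB


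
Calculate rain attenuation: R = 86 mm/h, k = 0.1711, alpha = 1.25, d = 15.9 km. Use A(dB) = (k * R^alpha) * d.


gamma = 0.1711 * 86^1.25 = 44.809807 dB/km
A = 44.809807 * 15.9 = 712.48 dB

712.48 dB


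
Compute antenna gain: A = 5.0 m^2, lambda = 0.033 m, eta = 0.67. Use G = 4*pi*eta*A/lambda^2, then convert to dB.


G_linear = 4*pi*0.67*5.0/0.033^2 = 38656.88
G_dB = 10*log10(38656.88) = 45.9 dB

45.9 dB


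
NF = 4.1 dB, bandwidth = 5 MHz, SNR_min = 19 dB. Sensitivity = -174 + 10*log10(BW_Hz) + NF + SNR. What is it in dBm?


10*log10(5000000.0) = 66.99
S = -174 + 66.99 + 4.1 + 19 = -83.9 dBm

-83.9 dBm


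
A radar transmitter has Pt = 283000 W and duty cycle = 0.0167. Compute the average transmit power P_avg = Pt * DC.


P_avg = 283000 * 0.0167 = 4726.1 W

4726.1 W


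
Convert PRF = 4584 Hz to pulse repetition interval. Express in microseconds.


PRI = 1/4584 = 0.0002181501 s = 218.2 us

218.2 us


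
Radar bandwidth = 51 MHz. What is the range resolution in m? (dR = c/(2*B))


dR = 3e8 / (2 * 51000000.0) = 2.94 m

2.94 m


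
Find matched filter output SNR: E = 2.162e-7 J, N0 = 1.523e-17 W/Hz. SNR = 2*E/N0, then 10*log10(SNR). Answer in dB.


SNR_lin = 2 * 2.162e-7 / 1.523e-17 = 2.839e10
SNR_dB = 10*log10(2.839e10) = 104.5 dB

104.5 dB


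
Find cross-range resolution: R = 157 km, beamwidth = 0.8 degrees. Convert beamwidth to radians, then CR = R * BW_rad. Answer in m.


BW_rad = 0.013962634
CR = 157000 * 0.013962634 = 2192.1 m

2192.1 m


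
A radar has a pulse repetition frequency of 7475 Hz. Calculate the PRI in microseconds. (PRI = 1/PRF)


PRI = 1/7475 = 0.0001337793 s = 133.8 us

133.8 us


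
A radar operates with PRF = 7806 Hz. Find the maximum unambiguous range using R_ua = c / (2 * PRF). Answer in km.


R_ua = 3e8 / (2 * 7806) = 19216.0 m = 19.2 km

19.2 km


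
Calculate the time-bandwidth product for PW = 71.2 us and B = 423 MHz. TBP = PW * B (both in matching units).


TBP = 71.2 * 423 = 30117.6

30117.6


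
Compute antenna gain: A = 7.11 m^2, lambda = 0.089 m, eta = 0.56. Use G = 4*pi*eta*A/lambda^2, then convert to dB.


G_linear = 4*pi*0.56*7.11/0.089^2 = 6316.66
G_dB = 10*log10(6316.66) = 38.0 dB

38.0 dB


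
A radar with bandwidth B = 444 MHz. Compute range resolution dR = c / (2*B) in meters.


dR = 3e8 / (2 * 444000000.0) = 0.34 m

0.34 m


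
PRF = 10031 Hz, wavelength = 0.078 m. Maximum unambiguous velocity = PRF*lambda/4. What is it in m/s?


V_ua = 10031 * 0.078 / 4 = 195.6 m/s

195.6 m/s


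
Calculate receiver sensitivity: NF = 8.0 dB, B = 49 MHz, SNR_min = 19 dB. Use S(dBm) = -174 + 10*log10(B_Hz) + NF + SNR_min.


10*log10(49000000.0) = 76.9
S = -174 + 76.9 + 8.0 + 19 = -70.1 dBm

-70.1 dBm


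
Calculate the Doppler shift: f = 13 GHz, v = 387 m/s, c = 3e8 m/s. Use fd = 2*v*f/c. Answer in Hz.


fd = 2 * 387 * 13000000000.0 / 3e8 = 33540.0 Hz

33540.0 Hz


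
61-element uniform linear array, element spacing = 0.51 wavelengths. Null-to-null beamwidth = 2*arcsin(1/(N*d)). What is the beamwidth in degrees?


1/(N*d) = 1/(61*0.51) = 0.032144
BW = 2*arcsin(0.032144) = 3.7 degrees

3.7 degrees


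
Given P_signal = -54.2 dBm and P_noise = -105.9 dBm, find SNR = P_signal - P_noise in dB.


SNR = -54.2 - (-105.9) = 51.7 dB

51.7 dB


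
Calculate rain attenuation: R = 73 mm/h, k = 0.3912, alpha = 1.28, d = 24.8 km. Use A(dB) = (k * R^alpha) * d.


gamma = 0.3912 * 73^1.28 = 94.94063 dB/km
A = 94.94063 * 24.8 = 2354.53 dB

2354.53 dB


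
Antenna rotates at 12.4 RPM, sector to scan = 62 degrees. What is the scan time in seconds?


t = 62 / (12.4 * 360) * 60 = 0.83 s

0.83 s


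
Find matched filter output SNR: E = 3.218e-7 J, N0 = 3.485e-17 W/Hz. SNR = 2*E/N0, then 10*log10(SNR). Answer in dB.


SNR_lin = 2 * 3.218e-7 / 3.485e-17 = 1.847e10
SNR_dB = 10*log10(1.847e10) = 102.7 dB

102.7 dB


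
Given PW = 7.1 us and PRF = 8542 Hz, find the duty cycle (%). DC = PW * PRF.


DC = 7.1e-6 * 8542 * 100 = 6.06%

6.06%


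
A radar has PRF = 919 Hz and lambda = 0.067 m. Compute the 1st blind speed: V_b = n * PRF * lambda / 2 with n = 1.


V_blind = 1 * 919 * 0.067 / 2 = 30.8 m/s

30.8 m/s


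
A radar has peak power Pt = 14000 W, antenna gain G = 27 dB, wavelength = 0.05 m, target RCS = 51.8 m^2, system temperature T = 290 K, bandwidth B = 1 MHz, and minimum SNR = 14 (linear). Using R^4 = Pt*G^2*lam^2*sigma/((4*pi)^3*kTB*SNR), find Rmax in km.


G_lin = 10^(27/10) = 501.187234
R^4 = 14000 * 501.187234^2 * 0.05^2 * 51.8 / ((4*pi)^3 * 1.38e-23 * 290 * 1000000.0 * 14)
R^4 = 4.09603e18 m^4
R_max = (4.09603e18)^(1/4) = 44987.4 m = 45.0 km

45.0 km


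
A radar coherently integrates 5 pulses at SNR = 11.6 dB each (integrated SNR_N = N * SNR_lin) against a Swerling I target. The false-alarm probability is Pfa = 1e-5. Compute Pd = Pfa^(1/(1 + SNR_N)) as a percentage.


SNR_lin = 10^(11.6/10) = 14.4544
SNR_N = 5 * 14.4544 = 72.272
1/(1 + SNR_N) = 1/73.272 = 0.0136478
Pd = (1e-5)^0.0136478 = 0.8546
Pd = 85.5%

85.5%


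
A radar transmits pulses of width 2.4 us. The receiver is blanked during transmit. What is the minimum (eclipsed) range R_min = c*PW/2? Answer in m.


R_min = 3e8 * 2.4e-6 / 2 = 360.0 m

360.0 m


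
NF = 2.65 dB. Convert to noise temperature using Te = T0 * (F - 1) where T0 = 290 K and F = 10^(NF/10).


NF_lin = 10^(2.65/10) = 1.840772
Te = 290 * (1.840772 - 1) = 243.8 K

243.8 K


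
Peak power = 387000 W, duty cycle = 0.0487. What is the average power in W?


P_avg = 387000 * 0.0487 = 18846.9 W

18846.9 W


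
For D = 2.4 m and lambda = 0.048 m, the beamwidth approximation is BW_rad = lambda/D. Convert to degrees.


BW_rad = 0.048 / 2.4 = 0.02
BW_deg = 1.15 degrees

1.15 degrees


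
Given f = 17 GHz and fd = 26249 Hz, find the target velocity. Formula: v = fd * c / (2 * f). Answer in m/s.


v = 26249 * 3e8 / (2 * 17000000000.0) = 231.6 m/s

231.6 m/s


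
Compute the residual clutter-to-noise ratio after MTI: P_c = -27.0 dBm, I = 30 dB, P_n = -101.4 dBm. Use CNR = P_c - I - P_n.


CNR = -27.0 - 30 - (-101.4) = 44.4 dB

44.4 dB


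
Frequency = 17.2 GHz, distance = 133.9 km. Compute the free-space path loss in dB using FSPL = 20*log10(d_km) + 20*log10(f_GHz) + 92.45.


20*log10(133.9) = 42.54
20*log10(17.2) = 24.71
FSPL = 159.7 dB

159.7 dB


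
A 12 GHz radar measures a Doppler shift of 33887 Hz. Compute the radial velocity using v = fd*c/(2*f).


v = 33887 * 3e8 / (2 * 12000000000.0) = 423.6 m/s

423.6 m/s


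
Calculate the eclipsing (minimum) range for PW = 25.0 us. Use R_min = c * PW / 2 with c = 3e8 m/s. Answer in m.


R_min = 3e8 * 25.0e-6 / 2 = 3750.0 m

3750.0 m


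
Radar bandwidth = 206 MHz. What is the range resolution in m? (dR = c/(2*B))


dR = 3e8 / (2 * 206000000.0) = 0.73 m

0.73 m


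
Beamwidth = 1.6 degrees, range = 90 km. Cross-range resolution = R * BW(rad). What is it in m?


BW_rad = 0.027925268
CR = 90000 * 0.027925268 = 2513.3 m

2513.3 m


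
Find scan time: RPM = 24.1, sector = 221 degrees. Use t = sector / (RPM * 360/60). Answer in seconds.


t = 221 / (24.1 * 360) * 60 = 1.53 s

1.53 s


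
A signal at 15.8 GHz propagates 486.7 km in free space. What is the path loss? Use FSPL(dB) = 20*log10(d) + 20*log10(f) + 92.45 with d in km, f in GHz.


20*log10(486.7) = 53.75
20*log10(15.8) = 23.97
FSPL = 170.2 dB

170.2 dB


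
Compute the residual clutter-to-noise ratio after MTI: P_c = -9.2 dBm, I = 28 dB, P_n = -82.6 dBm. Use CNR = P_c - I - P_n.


CNR = -9.2 - 28 - (-82.6) = 45.4 dB

45.4 dB


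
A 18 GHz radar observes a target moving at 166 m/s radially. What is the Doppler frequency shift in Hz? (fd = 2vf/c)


fd = 2 * 166 * 18000000000.0 / 3e8 = 19920.0 Hz

19920.0 Hz


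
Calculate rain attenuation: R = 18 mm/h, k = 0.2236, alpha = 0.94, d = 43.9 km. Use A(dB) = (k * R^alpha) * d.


gamma = 0.2236 * 18^0.94 = 3.383981 dB/km
A = 3.383981 * 43.9 = 148.56 dB

148.56 dB


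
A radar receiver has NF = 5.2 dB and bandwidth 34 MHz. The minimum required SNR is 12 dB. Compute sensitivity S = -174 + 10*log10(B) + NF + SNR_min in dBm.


10*log10(34000000.0) = 75.31
S = -174 + 75.31 + 5.2 + 12 = -81.5 dBm

-81.5 dBm


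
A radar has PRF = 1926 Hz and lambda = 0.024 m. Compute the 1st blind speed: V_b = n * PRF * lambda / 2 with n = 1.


V_blind = 1 * 1926 * 0.024 / 2 = 23.1 m/s

23.1 m/s


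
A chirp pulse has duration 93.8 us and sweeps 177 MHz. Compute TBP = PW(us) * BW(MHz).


TBP = 93.8 * 177 = 16602.6

16602.6


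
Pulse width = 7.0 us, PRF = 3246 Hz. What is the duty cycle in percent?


DC = 7.0e-6 * 3246 * 100 = 2.27%

2.27%


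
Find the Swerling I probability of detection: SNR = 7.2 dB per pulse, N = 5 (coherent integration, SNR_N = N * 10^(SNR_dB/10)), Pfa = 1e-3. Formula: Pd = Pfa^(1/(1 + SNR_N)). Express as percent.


SNR_lin = 10^(7.2/10) = 5.24807
SNR_N = 5 * 5.24807 = 26.24035
1/(1 + SNR_N) = 1/27.24035 = 0.0367102
Pd = (1e-3)^0.0367102 = 0.77601
Pd = 77.6%

77.6%


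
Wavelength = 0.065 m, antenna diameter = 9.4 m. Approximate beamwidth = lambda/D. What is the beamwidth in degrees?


BW_rad = 0.065 / 9.4 = 0.006915
BW_deg = 0.4 degrees

0.4 degrees


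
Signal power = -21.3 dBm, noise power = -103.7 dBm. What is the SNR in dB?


SNR = -21.3 - (-103.7) = 82.4 dB

82.4 dB


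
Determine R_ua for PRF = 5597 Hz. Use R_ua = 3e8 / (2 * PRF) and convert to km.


R_ua = 3e8 / (2 * 5597) = 26800.1 m = 26.8 km

26.8 km


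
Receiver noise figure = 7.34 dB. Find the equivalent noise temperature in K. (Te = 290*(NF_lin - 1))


NF_lin = 10^(7.34/10) = 5.420009
Te = 290 * (5.420009 - 1) = 1281.8 K

1281.8 K


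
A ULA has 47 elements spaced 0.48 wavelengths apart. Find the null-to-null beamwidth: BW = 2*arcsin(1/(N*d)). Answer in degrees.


1/(N*d) = 1/(47*0.48) = 0.044326
BW = 2*arcsin(0.044326) = 5.1 degrees

5.1 degrees


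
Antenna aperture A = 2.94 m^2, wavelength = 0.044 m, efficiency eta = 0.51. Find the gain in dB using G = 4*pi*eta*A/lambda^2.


G_linear = 4*pi*0.51*2.94/0.044^2 = 9732.45
G_dB = 10*log10(9732.45) = 39.9 dB

39.9 dB


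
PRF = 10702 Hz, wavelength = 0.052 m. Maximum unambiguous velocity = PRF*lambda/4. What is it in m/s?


V_ua = 10702 * 0.052 / 4 = 139.1 m/s

139.1 m/s


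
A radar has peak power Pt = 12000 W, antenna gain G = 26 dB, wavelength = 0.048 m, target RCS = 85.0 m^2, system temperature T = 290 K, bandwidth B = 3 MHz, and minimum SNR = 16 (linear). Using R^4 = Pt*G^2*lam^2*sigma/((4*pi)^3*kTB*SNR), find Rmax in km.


G_lin = 10^(26/10) = 398.107171
R^4 = 12000 * 398.107171^2 * 0.048^2 * 85.0 / ((4*pi)^3 * 1.38e-23 * 290 * 3000000.0 * 16)
R^4 = 9.7709e17 m^4
R_max = (9.7709e17)^(1/4) = 31440.1 m = 31.4 km

31.4 km


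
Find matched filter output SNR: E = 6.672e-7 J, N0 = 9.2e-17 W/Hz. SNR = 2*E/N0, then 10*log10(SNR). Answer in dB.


SNR_lin = 2 * 6.672e-7 / 9.2e-17 = 1.45e10
SNR_dB = 10*log10(1.45e10) = 101.6 dB

101.6 dB


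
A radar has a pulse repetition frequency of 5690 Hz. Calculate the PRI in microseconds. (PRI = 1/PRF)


PRI = 1/5690 = 0.0001757469 s = 175.7 us

175.7 us


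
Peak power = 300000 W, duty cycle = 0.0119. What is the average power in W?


P_avg = 300000 * 0.0119 = 3570.0 W

3570.0 W


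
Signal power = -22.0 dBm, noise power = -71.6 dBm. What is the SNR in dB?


SNR = -22.0 - (-71.6) = 49.6 dB

49.6 dB


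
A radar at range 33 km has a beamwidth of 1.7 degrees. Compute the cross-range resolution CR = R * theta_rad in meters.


BW_rad = 0.029670597
CR = 33000 * 0.029670597 = 979.1 m

979.1 m


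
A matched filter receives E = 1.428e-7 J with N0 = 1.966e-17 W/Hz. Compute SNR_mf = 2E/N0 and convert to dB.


SNR_lin = 2 * 1.428e-7 / 1.966e-17 = 1.453e10
SNR_dB = 10*log10(1.453e10) = 101.6 dB

101.6 dB


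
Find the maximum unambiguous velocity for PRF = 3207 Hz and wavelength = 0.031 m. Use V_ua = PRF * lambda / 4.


V_ua = 3207 * 0.031 / 4 = 24.9 m/s

24.9 m/s


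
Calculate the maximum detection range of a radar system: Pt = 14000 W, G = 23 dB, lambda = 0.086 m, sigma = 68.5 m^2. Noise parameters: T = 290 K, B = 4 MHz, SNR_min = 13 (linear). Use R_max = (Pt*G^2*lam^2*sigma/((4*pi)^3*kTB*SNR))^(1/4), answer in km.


G_lin = 10^(23/10) = 199.526231
R^4 = 14000 * 199.526231^2 * 0.086^2 * 68.5 / ((4*pi)^3 * 1.38e-23 * 290 * 4000000.0 * 13)
R^4 = 6.83763e17 m^4
R_max = (6.83763e17)^(1/4) = 28755.9 m = 28.8 km

28.8 km


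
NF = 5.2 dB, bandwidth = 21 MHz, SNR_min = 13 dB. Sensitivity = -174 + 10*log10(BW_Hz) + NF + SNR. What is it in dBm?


10*log10(21000000.0) = 73.22
S = -174 + 73.22 + 5.2 + 13 = -82.6 dBm

-82.6 dBm


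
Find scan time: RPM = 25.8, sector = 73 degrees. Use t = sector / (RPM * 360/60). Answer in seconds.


t = 73 / (25.8 * 360) * 60 = 0.47 s

0.47 s


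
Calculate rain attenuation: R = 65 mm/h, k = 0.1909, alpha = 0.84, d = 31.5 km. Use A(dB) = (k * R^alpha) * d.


gamma = 0.1909 * 65^0.84 = 6.362871 dB/km
A = 6.362871 * 31.5 = 200.43 dB

200.43 dB


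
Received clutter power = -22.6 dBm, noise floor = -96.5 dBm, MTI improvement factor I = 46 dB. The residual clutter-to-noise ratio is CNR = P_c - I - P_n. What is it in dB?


CNR = -22.6 - 46 - (-96.5) = 27.9 dB

27.9 dB


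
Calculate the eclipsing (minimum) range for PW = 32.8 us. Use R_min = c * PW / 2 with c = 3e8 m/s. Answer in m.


R_min = 3e8 * 32.8e-6 / 2 = 4920.0 m

4920.0 m


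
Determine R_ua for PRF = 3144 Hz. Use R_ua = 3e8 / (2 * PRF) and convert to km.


R_ua = 3e8 / (2 * 3144) = 47709.9 m = 47.7 km

47.7 km


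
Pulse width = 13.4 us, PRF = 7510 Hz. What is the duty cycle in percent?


DC = 13.4e-6 * 7510 * 100 = 10.06%

10.06%


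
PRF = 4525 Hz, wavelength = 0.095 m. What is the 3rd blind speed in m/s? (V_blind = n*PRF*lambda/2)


V_blind = 3 * 4525 * 0.095 / 2 = 644.8 m/s

644.8 m/s


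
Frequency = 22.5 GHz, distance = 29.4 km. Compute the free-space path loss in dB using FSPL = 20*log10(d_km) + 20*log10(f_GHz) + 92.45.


20*log10(29.4) = 29.37
20*log10(22.5) = 27.04
FSPL = 148.9 dB

148.9 dB


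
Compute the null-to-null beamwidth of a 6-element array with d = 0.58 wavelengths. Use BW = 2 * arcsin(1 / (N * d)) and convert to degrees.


1/(N*d) = 1/(6*0.58) = 0.287356
BW = 2*arcsin(0.287356) = 33.4 degrees

33.4 degrees


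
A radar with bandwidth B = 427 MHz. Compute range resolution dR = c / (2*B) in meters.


dR = 3e8 / (2 * 427000000.0) = 0.35 m

0.35 m


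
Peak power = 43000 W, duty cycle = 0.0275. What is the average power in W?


P_avg = 43000 * 0.0275 = 1182.5 W

1182.5 W


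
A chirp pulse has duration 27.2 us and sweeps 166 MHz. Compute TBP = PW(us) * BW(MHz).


TBP = 27.2 * 166 = 4515.2

4515.2


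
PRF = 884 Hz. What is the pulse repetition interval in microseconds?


PRI = 1/884 = 0.0011312217 s = 1131.2 us

1131.2 us


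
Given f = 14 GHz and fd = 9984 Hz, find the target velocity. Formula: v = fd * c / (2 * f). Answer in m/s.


v = 9984 * 3e8 / (2 * 14000000000.0) = 107.0 m/s

107.0 m/s


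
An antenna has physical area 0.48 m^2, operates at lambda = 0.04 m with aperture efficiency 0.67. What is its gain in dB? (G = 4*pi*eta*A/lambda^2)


G_linear = 4*pi*0.67*0.48/0.04^2 = 2525.84
G_dB = 10*log10(2525.84) = 34.0 dB

34.0 dB


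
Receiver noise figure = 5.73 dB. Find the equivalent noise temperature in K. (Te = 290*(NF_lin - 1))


NF_lin = 10^(5.73/10) = 3.741106
Te = 290 * (3.741106 - 1) = 794.9 K

794.9 K


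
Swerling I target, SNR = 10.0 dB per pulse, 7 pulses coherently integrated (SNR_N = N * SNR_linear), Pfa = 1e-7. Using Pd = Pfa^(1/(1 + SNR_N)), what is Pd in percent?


SNR_lin = 10^(10.0/10) = 10.0
SNR_N = 7 * 10.0 = 70.0
1/(1 + SNR_N) = 1/71.0 = 0.0140845
Pd = (1e-7)^0.0140845 = 0.79691
Pd = 79.7%

79.7%


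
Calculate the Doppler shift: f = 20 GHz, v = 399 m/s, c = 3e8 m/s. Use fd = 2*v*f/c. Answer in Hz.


fd = 2 * 399 * 20000000000.0 / 3e8 = 53200.0 Hz

53200.0 Hz


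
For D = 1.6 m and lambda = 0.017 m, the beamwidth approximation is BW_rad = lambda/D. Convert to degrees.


BW_rad = 0.017 / 1.6 = 0.010625
BW_deg = 0.61 degrees

0.61 degrees


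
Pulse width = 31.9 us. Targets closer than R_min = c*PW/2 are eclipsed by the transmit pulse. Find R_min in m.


R_min = 3e8 * 31.9e-6 / 2 = 4785.0 m

4785.0 m


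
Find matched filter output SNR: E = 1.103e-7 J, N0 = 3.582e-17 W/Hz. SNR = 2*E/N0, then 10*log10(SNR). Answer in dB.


SNR_lin = 2 * 1.103e-7 / 3.582e-17 = 6.159e9
SNR_dB = 10*log10(6.159e9) = 97.9 dB

97.9 dB


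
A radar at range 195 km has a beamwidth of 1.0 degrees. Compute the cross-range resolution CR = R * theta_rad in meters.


BW_rad = 0.017453293
CR = 195000 * 0.017453293 = 3403.4 m

3403.4 m


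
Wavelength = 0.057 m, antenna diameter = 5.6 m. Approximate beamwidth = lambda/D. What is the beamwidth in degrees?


BW_rad = 0.057 / 5.6 = 0.010179
BW_deg = 0.58 degrees

0.58 degrees


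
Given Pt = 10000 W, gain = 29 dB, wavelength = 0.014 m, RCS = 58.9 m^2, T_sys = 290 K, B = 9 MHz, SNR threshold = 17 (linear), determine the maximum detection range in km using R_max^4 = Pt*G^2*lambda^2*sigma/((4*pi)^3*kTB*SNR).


G_lin = 10^(29/10) = 794.328235
R^4 = 10000 * 794.328235^2 * 0.014^2 * 58.9 / ((4*pi)^3 * 1.38e-23 * 290 * 9000000.0 * 17)
R^4 = 5.99478e16 m^4
R_max = (5.99478e16)^(1/4) = 15647.4 m = 15.6 km

15.6 km


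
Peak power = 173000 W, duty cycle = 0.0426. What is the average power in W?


P_avg = 173000 * 0.0426 = 7369.8 W

7369.8 W


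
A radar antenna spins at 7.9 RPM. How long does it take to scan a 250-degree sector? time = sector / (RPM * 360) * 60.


t = 250 / (7.9 * 360) * 60 = 5.27 s

5.27 s


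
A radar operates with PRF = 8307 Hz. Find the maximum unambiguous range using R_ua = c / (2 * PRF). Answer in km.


R_ua = 3e8 / (2 * 8307) = 18057.1 m = 18.1 km

18.1 km


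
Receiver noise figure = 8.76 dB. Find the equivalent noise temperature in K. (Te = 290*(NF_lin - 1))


NF_lin = 10^(8.76/10) = 7.516229
Te = 290 * (7.516229 - 1) = 1889.7 K

1889.7 K


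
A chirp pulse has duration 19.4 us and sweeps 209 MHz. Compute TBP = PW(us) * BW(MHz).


TBP = 19.4 * 209 = 4054.6

4054.6


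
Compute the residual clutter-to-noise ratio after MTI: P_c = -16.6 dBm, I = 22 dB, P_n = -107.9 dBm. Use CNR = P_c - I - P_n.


CNR = -16.6 - 22 - (-107.9) = 69.3 dB

69.3 dB


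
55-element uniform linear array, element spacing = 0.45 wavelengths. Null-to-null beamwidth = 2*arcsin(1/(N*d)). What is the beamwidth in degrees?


1/(N*d) = 1/(55*0.45) = 0.040404
BW = 2*arcsin(0.040404) = 4.6 degrees

4.6 degrees


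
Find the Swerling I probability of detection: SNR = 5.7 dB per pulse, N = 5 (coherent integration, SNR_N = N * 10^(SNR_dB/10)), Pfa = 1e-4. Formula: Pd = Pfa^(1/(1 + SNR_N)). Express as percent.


SNR_lin = 10^(5.7/10) = 3.71535
SNR_N = 5 * 3.71535 = 18.57675
1/(1 + SNR_N) = 1/19.57675 = 0.051081
Pd = (1e-4)^0.051081 = 0.62471
Pd = 62.5%

62.5%


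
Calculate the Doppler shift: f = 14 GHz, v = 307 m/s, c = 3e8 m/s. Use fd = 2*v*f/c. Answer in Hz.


fd = 2 * 307 * 14000000000.0 / 3e8 = 28653.3 Hz

28653.3 Hz


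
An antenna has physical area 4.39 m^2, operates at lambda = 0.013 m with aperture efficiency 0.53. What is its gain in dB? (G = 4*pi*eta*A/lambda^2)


G_linear = 4*pi*0.53*4.39/0.013^2 = 173006.95
G_dB = 10*log10(173006.95) = 52.4 dB

52.4 dB


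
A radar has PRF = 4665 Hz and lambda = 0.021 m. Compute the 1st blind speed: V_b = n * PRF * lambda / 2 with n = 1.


V_blind = 1 * 4665 * 0.021 / 2 = 49.0 m/s

49.0 m/s


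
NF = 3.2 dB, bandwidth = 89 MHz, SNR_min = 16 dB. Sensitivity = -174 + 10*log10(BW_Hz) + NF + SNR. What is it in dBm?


10*log10(89000000.0) = 79.49
S = -174 + 79.49 + 3.2 + 16 = -75.3 dBm

-75.3 dBm


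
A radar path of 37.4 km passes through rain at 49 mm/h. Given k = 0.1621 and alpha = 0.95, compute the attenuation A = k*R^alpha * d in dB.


gamma = 0.1621 * 49^0.95 = 6.538367 dB/km
A = 6.538367 * 37.4 = 244.53 dB

244.53 dB


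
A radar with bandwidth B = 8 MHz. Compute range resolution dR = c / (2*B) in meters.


dR = 3e8 / (2 * 8000000.0) = 18.75 m

18.75 m


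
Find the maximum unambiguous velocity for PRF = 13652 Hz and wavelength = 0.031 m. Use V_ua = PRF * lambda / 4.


V_ua = 13652 * 0.031 / 4 = 105.8 m/s

105.8 m/s


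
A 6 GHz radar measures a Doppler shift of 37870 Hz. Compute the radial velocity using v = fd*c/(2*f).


v = 37870 * 3e8 / (2 * 6000000000.0) = 946.8 m/s

946.8 m/s


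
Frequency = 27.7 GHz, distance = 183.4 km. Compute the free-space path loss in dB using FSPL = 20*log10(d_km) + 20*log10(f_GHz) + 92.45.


20*log10(183.4) = 45.27
20*log10(27.7) = 28.85
FSPL = 166.6 dB

166.6 dB


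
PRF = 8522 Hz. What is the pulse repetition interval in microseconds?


PRI = 1/8522 = 0.0001173433 s = 117.3 us

117.3 us


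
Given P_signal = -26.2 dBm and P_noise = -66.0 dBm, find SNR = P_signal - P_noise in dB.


SNR = -26.2 - (-66.0) = 39.8 dB

39.8 dB


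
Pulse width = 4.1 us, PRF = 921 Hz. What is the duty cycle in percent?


DC = 4.1e-6 * 921 * 100 = 0.38%

0.38%


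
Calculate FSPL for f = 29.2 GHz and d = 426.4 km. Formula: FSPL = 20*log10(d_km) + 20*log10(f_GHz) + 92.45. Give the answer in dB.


20*log10(426.4) = 52.6
20*log10(29.2) = 29.31
FSPL = 174.4 dB

174.4 dB


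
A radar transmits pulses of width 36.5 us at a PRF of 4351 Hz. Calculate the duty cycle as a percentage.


DC = 36.5e-6 * 4351 * 100 = 15.88%

15.88%


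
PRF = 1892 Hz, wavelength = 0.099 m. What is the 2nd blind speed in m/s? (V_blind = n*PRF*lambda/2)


V_blind = 2 * 1892 * 0.099 / 2 = 187.3 m/s

187.3 m/s


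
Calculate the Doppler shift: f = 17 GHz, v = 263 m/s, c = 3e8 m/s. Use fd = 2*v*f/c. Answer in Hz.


fd = 2 * 263 * 17000000000.0 / 3e8 = 29806.7 Hz

29806.7 Hz


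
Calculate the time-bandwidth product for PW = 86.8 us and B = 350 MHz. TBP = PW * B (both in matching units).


TBP = 86.8 * 350 = 30380.0

30380.0


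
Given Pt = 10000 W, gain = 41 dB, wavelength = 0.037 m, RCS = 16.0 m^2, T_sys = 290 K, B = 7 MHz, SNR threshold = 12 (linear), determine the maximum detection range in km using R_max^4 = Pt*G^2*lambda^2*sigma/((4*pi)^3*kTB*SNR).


G_lin = 10^(41/10) = 12589.254118
R^4 = 10000 * 12589.254118^2 * 0.037^2 * 16.0 / ((4*pi)^3 * 1.38e-23 * 290 * 7000000.0 * 12)
R^4 = 5.204e19 m^4
R_max = (5.204e19)^(1/4) = 84934.5 m = 84.9 km

84.9 km


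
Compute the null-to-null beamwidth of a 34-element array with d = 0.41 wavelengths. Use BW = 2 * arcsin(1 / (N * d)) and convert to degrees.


1/(N*d) = 1/(34*0.41) = 0.071736
BW = 2*arcsin(0.071736) = 8.2 degrees

8.2 degrees


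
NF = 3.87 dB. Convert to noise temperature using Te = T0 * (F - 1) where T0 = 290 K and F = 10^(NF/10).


NF_lin = 10^(3.87/10) = 2.437811
Te = 290 * (2.437811 - 1) = 417.0 K

417.0 K


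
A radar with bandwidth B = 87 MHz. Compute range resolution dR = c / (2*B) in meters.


dR = 3e8 / (2 * 87000000.0) = 1.72 m

1.72 m


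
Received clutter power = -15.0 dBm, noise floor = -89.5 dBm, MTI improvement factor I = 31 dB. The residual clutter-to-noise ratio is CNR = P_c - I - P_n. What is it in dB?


CNR = -15.0 - 31 - (-89.5) = 43.5 dB

43.5 dB


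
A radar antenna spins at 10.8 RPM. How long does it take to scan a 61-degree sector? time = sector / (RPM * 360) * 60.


t = 61 / (10.8 * 360) * 60 = 0.94 s

0.94 s


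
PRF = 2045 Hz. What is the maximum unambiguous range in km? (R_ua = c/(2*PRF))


R_ua = 3e8 / (2 * 2045) = 73349.6 m = 73.3 km

73.3 km


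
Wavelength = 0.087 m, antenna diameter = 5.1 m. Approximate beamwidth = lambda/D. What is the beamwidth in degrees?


BW_rad = 0.087 / 5.1 = 0.017059
BW_deg = 0.98 degrees

0.98 degrees


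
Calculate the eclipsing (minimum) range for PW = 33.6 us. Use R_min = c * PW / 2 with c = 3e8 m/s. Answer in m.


R_min = 3e8 * 33.6e-6 / 2 = 5040.0 m

5040.0 m


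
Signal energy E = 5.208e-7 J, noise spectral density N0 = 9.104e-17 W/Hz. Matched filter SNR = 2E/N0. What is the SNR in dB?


SNR_lin = 2 * 5.208e-7 / 9.104e-17 = 1.144e10
SNR_dB = 10*log10(1.144e10) = 100.6 dB

100.6 dB


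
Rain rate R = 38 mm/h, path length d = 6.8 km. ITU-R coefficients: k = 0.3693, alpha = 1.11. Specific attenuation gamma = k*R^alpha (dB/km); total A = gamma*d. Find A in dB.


gamma = 0.3693 * 38^1.11 = 20.938188 dB/km
A = 20.938188 * 6.8 = 142.38 dB

142.38 dB
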